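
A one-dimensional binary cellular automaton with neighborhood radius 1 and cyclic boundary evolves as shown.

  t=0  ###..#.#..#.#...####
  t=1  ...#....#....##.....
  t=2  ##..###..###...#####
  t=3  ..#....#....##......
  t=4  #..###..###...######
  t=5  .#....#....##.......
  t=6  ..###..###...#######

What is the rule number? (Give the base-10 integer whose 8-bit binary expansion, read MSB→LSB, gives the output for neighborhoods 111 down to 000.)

17

  ### -> .   bit 7 = 0  t=0,i=0
  ##. -> .   bit 6 = 0  t=0,i=2
  #.# -> .   bit 5 = 0  t=0,i=6
  #.. -> #   bit 4 = 1  t=0,i=3
  .## -> .   bit 3 = 0  t=0,i=16
  .#. -> .   bit 2 = 0  t=0,i=5
  ..# -> .   bit 1 = 0  t=0,i=4
  ... -> #   bit 0 = 1  t=0,i=14
  bits 00010001 = 17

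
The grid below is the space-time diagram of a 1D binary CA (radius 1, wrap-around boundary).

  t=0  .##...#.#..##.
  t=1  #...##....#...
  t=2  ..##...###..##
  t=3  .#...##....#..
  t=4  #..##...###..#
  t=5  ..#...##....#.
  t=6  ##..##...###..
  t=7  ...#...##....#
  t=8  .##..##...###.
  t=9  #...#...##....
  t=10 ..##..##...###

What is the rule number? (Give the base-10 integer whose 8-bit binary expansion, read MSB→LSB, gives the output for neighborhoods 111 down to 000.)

3

  nb ###: next=.  (t=2,i=8, bit7=0)
  nb ##.: next=.  (t=0,i=2, bit6=0)
  nb #.#: next=.  (t=0,i=7, bit5=0)
  nb #..: next=.  (t=0,i=3, bit4=0)
  nb .##: next=.  (t=0,i=1, bit3=0)
  nb .#.: next=.  (t=0,i=6, bit2=0)
  nb ..#: next=#  (t=0,i=0, bit1=1)
  nb ...: next=#  (t=0,i=4, bit0=1)
  bits 00000011 = 3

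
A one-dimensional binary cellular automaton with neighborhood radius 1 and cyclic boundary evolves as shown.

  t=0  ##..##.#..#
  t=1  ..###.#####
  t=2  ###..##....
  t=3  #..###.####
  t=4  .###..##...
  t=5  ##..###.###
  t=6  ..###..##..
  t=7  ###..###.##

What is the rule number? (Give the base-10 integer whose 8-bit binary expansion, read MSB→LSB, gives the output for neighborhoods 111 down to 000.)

63

  [7] ### => .  t=0,i=0
  [6] ##. => .  t=0,i=1
  [5] #.# => #  t=0,i=6
  [4] #.. => #  t=0,i=2
  [3] .## => #  t=0,i=4
  [2] .#. => #  t=0,i=7
  [1] ..# => #  t=0,i=3
  [0] ... => #  t=2,i=8
  bits 00111111 = 63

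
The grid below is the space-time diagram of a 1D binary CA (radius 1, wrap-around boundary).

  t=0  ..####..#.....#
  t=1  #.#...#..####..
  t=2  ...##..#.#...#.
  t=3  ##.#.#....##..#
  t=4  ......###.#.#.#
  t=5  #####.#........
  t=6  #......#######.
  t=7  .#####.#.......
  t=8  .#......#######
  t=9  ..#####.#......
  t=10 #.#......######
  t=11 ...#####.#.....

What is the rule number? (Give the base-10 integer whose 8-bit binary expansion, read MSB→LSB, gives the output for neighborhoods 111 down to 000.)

25

  nb ###: next=.  (t=0,i=3, bit7=0)
  nb ##.: next=.  (t=0,i=5, bit6=0)
  nb #.#: next=.  (t=1,i=1, bit5=0)
  nb #..: next=#  (t=0,i=0, bit4=1)
  nb .##: next=#  (t=0,i=2, bit3=1)
  nb .#.: next=.  (t=0,i=8, bit2=0)
  nb ..#: next=.  (t=0,i=1, bit1=0)
  nb ...: next=#  (t=0,i=10, bit0=1)
  bits 00011001 = 25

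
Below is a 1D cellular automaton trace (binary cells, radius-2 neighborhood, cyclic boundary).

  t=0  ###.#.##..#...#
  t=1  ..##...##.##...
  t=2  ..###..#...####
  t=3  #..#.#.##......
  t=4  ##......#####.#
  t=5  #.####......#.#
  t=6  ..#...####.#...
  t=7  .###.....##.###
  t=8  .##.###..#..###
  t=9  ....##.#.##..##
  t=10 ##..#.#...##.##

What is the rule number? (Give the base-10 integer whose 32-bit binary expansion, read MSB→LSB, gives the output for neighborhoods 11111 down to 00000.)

662786901

  [31] ##### => .  t=4,i=10
  [30] ####. => .  t=0,i=1
  [29] ###.# => #  t=0,i=2
  [28] ###.. => .  t=2,i=4
  [27] ##.## => .  t=1,i=9
  [26] ##.#. => #  t=0,i=3
  [25] ##..# => #  t=0,i=8
  [24] ##... => #  t=1,i=4
  [23] #.### => #  t=4,i=14
  [22] #.##. => .  t=0,i=6
  [21] #.#.# => .  t=0,i=4
  [20] #.#.. => .  t=6,i=11
  [19] #..## => .  t=2,i=1
  [18] #..#. => .  t=0,i=9
  [17] #...# => .  t=0,i=12
  [16] #.... => #  t=1,i=13
  [15] .#### => .  t=0,i=0
  [14] .###. => #  t=2,i=3
  [13] .##.# => .  t=1,i=8
  [12] .##.. => #  t=0,i=7
  [11] .#.## => .  t=0,i=5
  [10] .#.#. => .  t=3,i=4
  [9] .#..# => #  t=3,i=1
  [8] .#... => #  t=0,i=11
  [7] ..### => .  t=0,i=14
  [6] ..##. => #  t=1,i=2
  [5] ..#.# => .  t=3,i=3
  [4] ..#.. => #  t=0,i=10
  [3] ...## => .  t=0,i=13
  [2] ...#. => #  t=3,i=14
  [1] ....# => .  t=1,i=0
  [0] ..... => #  t=1,i=14
  bits 00100111100000010101001101010101 = 662786901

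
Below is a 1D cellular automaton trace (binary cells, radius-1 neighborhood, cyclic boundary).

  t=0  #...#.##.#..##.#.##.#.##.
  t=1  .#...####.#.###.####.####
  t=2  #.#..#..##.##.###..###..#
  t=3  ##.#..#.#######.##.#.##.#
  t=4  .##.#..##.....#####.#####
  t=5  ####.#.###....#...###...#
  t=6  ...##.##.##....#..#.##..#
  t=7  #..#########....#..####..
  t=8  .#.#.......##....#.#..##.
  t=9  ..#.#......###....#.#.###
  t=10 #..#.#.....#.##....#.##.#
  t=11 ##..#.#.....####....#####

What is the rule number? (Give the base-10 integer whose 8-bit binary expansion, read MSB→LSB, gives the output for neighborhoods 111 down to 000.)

  ###|.  b7=0 t=1,i=6
  ##.|#  b6=1 t=0,i=7
  #.#|#  b5=1 t=0,i=5
  #..|#  b4=1 t=0,i=1
  .##|#  b3=1 t=0,i=6
  .#.|.  b2=0 t=0,i=0
  ..#|.  b1=0 t=0,i=3
  ...|.  b0=0 t=0,i=2
  bits 01111000 = 120

120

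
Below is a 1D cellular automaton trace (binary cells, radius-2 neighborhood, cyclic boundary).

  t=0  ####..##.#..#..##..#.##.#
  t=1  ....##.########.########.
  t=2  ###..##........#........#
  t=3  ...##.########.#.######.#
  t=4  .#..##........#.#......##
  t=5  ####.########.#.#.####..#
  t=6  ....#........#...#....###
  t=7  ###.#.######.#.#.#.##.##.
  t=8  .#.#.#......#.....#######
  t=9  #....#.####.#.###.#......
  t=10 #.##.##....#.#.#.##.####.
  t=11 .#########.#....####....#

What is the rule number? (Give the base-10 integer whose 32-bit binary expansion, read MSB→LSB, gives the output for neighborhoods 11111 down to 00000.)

257915571

  [31] ##### => .  t=0,i=1
  [30] ####. => .  t=0,i=2
  [29] ###.# => .  t=1,i=14
  [28] ###.. => .  t=0,i=3
  [27] ##.## => #  t=0,i=23
  [26] ##.#. => #  t=0,i=8
  [25] ##..# => #  t=0,i=4
  [24] ##... => #  t=1,i=24
  [23] #.### => .  t=0,i=24
  [22] #.##. => #  t=0,i=21
  [21] #.#.# => .  t=3,i=15
  [20] #.#.. => #  t=0,i=9
  [19] #..## => #  t=0,i=5
  [18] #..#. => #  t=0,i=11
  [17] #...# => #  t=3,i=1
  [16] #.... => #  t=1,i=0
  [15] .#### => .  t=0,i=0
  [14] .###. => #  t=6,i=23
  [13] .##.# => #  t=0,i=7
  [12] .##.. => #  t=0,i=16
  [11] .#.## => #  t=0,i=20
  [10] .#.#. => .  t=4,i=15
  [9] .#..# => #  t=0,i=10
  [8] .#... => .  t=2,i=16
  [7] ..### => #  t=2,i=24
  [6] ..##. => .  t=0,i=6
  [5] ..#.# => #  t=0,i=19
  [4] ..#.. => #  t=0,i=12
  [3] ...## => .  t=1,i=3
  [2] ...#. => .  t=2,i=14
  [1] ....# => #  t=1,i=2
  [0] ..... => #  t=1,i=1
  bits 00001111010111110111101010110011 = 257915571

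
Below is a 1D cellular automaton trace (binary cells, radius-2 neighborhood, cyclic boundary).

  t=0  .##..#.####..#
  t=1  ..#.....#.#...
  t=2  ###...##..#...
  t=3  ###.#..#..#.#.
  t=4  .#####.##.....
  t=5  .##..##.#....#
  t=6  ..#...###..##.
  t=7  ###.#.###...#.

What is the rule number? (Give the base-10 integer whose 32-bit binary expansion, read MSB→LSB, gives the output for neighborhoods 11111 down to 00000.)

1007874710

  ##### -> .   bit 31 = 0  t=4,i=3
  ####. -> .   bit 30 = 0  t=0,i=9
  ###.# -> #   bit 29 = 1  t=3,i=2
  ###.. -> #   bit 28 = 1  t=0,i=10
  ##.## -> #   bit 27 = 1  t=4,i=6
  ##.#. -> #   bit 26 = 1  t=3,i=3
  ##..# -> .   bit 25 = 0  t=0,i=3
  ##... -> .   bit 24 = 0  t=2,i=3
  #.### -> .   bit 23 = 0  t=0,i=7
  #.##. -> .   bit 22 = 0  t=0,i=1
  #.#.# -> .   bit 21 = 0  t=3,i=12
  #.#.. -> #   bit 20 = 1  t=1,i=10
  #..## -> .   bit 19 = 0  t=5,i=4
  #..#. -> .   bit 18 = 0  t=0,i=4
  #...# -> #   bit 17 = 1  t=2,i=4
  #.... -> .   bit 16 = 0  t=1,i=4
  .#### -> #   bit 15 = 1  t=0,i=8
  .###. -> #   bit 14 = 1  t=2,i=1
  .##.# -> #   bit 13 = 1  t=5,i=6
  .##.. -> #   bit 12 = 1  t=0,i=2
  .#.## -> .   bit 11 = 0  t=0,i=0
  .#.#. -> .   bit 10 = 0  t=1,i=9
  .#..# -> #   bit 9 = 1  t=3,i=5
  .#... -> .   bit 8 = 0  t=1,i=3
  ..### -> #   bit 7 = 1  t=2,i=0
  ..##. -> .   bit 6 = 0  t=2,i=6
  ..#.# -> .   bit 5 = 0  t=0,i=5
  ..#.. -> #   bit 4 = 1  t=1,i=2
  ...## -> .   bit 3 = 0  t=2,i=5
  ...#. -> #   bit 2 = 1  t=1,i=1
  ....# -> #   bit 1 = 1  t=1,i=0
  ..... -> .   bit 0 = 0  t=1,i=5
  bits 00111100000100101111001010010110 = 1007874710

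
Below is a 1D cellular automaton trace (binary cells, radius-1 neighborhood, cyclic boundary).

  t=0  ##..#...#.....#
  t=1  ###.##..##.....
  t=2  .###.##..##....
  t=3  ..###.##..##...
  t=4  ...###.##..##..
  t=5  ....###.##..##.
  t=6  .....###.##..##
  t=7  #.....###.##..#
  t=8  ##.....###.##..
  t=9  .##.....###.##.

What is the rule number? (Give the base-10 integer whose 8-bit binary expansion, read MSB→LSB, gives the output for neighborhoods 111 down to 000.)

244

  ### -> #   bit 7 = 1  t=0,i=0
  ##. -> #   bit 6 = 1  t=0,i=1
  #.# -> #   bit 5 = 1  t=1,i=3
  #.. -> #   bit 4 = 1  t=0,i=2
  .## -> .   bit 3 = 0  t=0,i=14
  .#. -> #   bit 2 = 1  t=0,i=4
  ..# -> .   bit 1 = 0  t=0,i=3
  ... -> .   bit 0 = 0  t=0,i=6
  bits 11110100 = 244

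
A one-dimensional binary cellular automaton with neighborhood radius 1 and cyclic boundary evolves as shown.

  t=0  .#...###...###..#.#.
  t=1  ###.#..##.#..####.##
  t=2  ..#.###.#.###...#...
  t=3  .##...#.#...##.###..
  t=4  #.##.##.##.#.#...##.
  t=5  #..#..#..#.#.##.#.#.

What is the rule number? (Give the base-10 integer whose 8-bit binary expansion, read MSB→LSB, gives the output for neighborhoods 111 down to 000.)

  [7] ### => .  t=0,i=6
  [6] ##. => #  t=0,i=7
  [5] #.# => .  t=0,i=17
  [4] #.. => #  t=0,i=2
  [3] .## => .  t=0,i=5
  [2] .#. => #  t=0,i=1
  [1] ..# => #  t=0,i=0
  [0] ... => .  t=0,i=3
  bits 01010110 = 86

86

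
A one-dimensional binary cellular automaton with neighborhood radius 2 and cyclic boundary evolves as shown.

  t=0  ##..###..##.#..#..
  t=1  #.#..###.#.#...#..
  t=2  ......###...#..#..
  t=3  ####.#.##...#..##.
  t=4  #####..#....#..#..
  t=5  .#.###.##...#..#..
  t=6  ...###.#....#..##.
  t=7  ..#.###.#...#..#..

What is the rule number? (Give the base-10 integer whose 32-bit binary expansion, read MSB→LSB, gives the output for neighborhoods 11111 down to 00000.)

  [31] ##### => .  t=4,i=2
  [30] ####. => #  t=3,i=2
  [29] ###.# => #  t=1,i=7
  [28] ###.. => #  t=0,i=6
  [27] ##.## => .  t=3,i=17
  [26] ##.#. => #  t=0,i=11
  [25] ##..# => #  t=0,i=2
  [24] ##... => .  t=2,i=9
  [23] #.### => #  t=3,i=0
  [22] #.##. => #  t=3,i=7
  [21] #.#.# => .  t=1,i=9
  [20] #.#.. => .  t=0,i=12
  [19] #..## => .  t=0,i=3
  [18] #..#. => .  t=0,i=14
  [17] #...# => .  t=1,i=13
  [16] #.... => .  t=2,i=17
  [15] .#### => #  t=3,i=1
  [14] .###. => #  t=0,i=5
  [13] .##.# => .  t=0,i=10
  [12] .##.. => .  t=0,i=1
  [11] .#.## => .  t=3,i=6
  [10] .#.#. => .  t=1,i=1
  [9] .#..# => .  t=0,i=13
  [8] .#... => #  t=1,i=12
  [7] ..### => .  t=0,i=4
  [6] ..##. => #  t=0,i=0
  [5] ..#.# => .  t=1,i=0
  [4] ..#.. => #  t=0,i=15
  [3] ...## => #  t=2,i=5
  [2] ...#. => .  t=1,i=14
  [1] ....# => .  t=2,i=4
  [0] ..... => #  t=2,i=0
  bits 01110110110000001100000101011001 = 1992343897

1992343897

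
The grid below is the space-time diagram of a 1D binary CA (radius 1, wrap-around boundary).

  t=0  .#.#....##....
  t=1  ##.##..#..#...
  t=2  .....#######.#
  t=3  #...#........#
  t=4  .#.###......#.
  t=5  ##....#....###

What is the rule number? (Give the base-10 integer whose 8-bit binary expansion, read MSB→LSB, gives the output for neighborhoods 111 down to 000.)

22

  ###|.  b7=0 t=2,i=6
  ##.|.  b6=0 t=0,i=9
  #.#|.  b5=0 t=0,i=2
  #..|#  b4=1 t=0,i=4
  .##|.  b3=0 t=0,i=8
  .#.|#  b2=1 t=0,i=1
  ..#|#  b1=1 t=0,i=0
  ...|.  b0=0 t=0,i=5
  bits 00010110 = 22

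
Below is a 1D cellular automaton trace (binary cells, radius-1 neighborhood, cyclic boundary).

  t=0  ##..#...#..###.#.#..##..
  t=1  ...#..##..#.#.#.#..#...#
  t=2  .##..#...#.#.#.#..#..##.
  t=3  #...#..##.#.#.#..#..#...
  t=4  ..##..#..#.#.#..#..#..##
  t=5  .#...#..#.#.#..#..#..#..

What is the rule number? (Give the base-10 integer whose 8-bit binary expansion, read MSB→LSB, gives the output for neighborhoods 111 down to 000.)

163

  ### -> #   bit 7 = 1  t=0,i=12
  ##. -> .   bit 6 = 0  t=0,i=1
  #.# -> #   bit 5 = 1  t=0,i=14
  #.. -> .   bit 4 = 0  t=0,i=2
  .## -> .   bit 3 = 0  t=0,i=0
  .#. -> .   bit 2 = 0  t=0,i=4
  ..# -> #   bit 1 = 1  t=0,i=3
  ... -> #   bit 0 = 1  t=0,i=6
  bits 10100011 = 163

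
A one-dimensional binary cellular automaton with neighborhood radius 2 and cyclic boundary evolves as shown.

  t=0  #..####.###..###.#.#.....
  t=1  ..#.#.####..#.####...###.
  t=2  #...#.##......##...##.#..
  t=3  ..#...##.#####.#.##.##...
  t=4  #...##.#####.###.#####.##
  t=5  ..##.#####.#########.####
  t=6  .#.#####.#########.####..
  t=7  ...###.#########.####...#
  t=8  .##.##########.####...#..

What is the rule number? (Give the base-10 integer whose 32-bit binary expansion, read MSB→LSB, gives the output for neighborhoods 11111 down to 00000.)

2901143563

  #####|#  b31=1 t=3,i=11
  ####.|.  b30=0 t=0,i=5
  ###.#|#  b29=1 t=0,i=6
  ###..|.  b28=0 t=0,i=10
  ##.##|#  b27=1 t=0,i=7
  ##.#.|#  b26=1 t=0,i=16
  ##..#|.  b25=0 t=0,i=11
  ##...|.  b24=0 t=1,i=18
  #.###|#  b23=1 t=0,i=8
  #.##.|#  b22=1 t=2,i=6
  #.#.#|#  b21=1 t=0,i=17
  #.#..|.  b20=0 t=0,i=19
  #..##|#  b19=1 t=0,i=2
  #..#.|.  b18=0 t=1,i=11
  #...#|#  b17=1 t=1,i=0
  #....|#  b16=1 t=0,i=21
  .####|#  b15=1 t=0,i=4
  .###.|#  b14=1 t=0,i=9
  .##.#|#  b13=1 t=2,i=20
  .##..|#  b12=1 t=2,i=7
  .#.##|.  b11=0 t=1,i=5
  .#.#.|.  b10=0 t=0,i=18
  .#..#|.  b9=0 t=0,i=1
  .#...|.  b8=0 t=0,i=20
  ..###|.  b7=0 t=0,i=3
  ..##.|.  b6=0 t=2,i=14
  ..#.#|.  b5=0 t=1,i=2
  ..#..|.  b4=0 t=0,i=0
  ...##|#  b3=1 t=1,i=20
  ...#.|.  b2=0 t=0,i=24
  ....#|#  b1=1 t=0,i=23
  .....|#  b0=1 t=0,i=22
  bits 10101100111010111111000000001011 = 2901143563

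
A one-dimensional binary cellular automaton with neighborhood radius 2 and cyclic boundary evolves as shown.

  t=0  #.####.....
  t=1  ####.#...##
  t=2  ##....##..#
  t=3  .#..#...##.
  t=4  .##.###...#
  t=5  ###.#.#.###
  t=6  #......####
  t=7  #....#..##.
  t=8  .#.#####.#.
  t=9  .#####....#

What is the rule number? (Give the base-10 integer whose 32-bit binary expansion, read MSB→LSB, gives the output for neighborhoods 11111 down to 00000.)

  ##### -> #   bit 31 = 1  t=1,i=0
  ####. -> .   bit 30 = 0  t=0,i=4
  ###.# -> .   bit 29 = 0  t=1,i=3
  ###.. -> #   bit 28 = 1  t=0,i=5
  ##.## -> .   bit 27 = 0  t=4,i=3
  ##.#. -> .   bit 26 = 0  t=1,i=4
  ##..# -> #   bit 25 = 1  t=2,i=8
  ##... -> .   bit 24 = 0  t=0,i=6
  #.### -> #   bit 23 = 1  t=0,i=2
  #.##. -> #   bit 22 = 1  t=4,i=1
  #.#.# -> .   bit 21 = 0  t=5,i=4
  #.#.. -> .   bit 20 = 0  t=1,i=5
  #..## -> #   bit 19 = 1  t=2,i=9
  #..#. -> .   bit 18 = 0  t=3,i=0
  #...# -> #   bit 17 = 1  t=1,i=7
  #.... -> .   bit 16 = 0  t=0,i=7
  .#### -> #   bit 15 = 1  t=0,i=3
  .###. -> .   bit 14 = 0  t=2,i=0
  .##.# -> #   bit 13 = 1  t=4,i=2
  .##.. -> .   bit 12 = 0  t=2,i=7
  .#.## -> #   bit 11 = 1  t=0,i=1
  .#.#. -> .   bit 10 = 0  t=5,i=5
  .#..# -> #   bit 9 = 1  t=3,i=2
  .#... -> #   bit 8 = 1  t=1,i=6
  ..### -> .   bit 7 = 0  t=1,i=9
  ..##. -> .   bit 6 = 0  t=2,i=6
  ..#.# -> #   bit 5 = 1  t=0,i=0
  ..#.. -> #   bit 4 = 1  t=3,i=1
  ...## -> .   bit 3 = 0  t=1,i=8
  ...#. -> #   bit 2 = 1  t=0,i=10
  ....# -> #   bit 1 = 1  t=0,i=9
  ..... -> .   bit 0 = 0  t=0,i=8
  bits 10010010110010101010101100110110 = 2462755638

2462755638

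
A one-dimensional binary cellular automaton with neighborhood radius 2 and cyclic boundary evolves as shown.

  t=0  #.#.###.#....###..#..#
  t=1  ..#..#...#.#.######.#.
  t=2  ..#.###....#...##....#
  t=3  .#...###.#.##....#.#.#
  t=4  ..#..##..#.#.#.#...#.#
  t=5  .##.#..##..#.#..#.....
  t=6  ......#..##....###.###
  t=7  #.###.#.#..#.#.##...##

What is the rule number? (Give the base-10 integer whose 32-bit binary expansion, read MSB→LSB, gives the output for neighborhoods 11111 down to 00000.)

  [31] ##### => #  t=1,i=15
  [30] ####. => .  t=1,i=17
  [29] ###.# => .  t=0,i=6
  [28] ###.. => #  t=0,i=15
  [27] ##.## => .  t=6,i=18
  [26] ##.#. => .  t=0,i=1
  [25] ##..# => #  t=0,i=16
  [24] ##... => #  t=2,i=7
  [23] #.### => .  t=0,i=4
  [22] #.##. => #  t=3,i=11
  [21] #.#.# => #  t=0,i=2
  [20] #.#.. => .  t=0,i=8
  [19] #..## => #  t=0,i=20
  [18] #..#. => #  t=0,i=17
  [17] #...# => .  t=1,i=0
  [16] #.... => .  t=0,i=10
  [15] .#### => .  t=1,i=14
  [14] .###. => #  t=0,i=5
  [13] .##.# => .  t=0,i=0
  [12] .##.. => .  t=2,i=16
  [11] .#.## => .  t=0,i=3
  [10] .#.#. => .  t=1,i=10
  [9] .#..# => .  t=0,i=19
  [8] .#... => #  t=0,i=9
  [7] ..### => #  t=0,i=13
  [6] ..##. => .  t=0,i=21
  [5] ..#.# => .  t=1,i=9
  [4] ..#.. => #  t=0,i=18
  [3] ...## => .  t=0,i=12
  [2] ...#. => .  t=1,i=1
  [1] ....# => #  t=0,i=11
  [0] ..... => #  t=5,i=19
  bits 10010011011011000100000110010011 = 2473345427

2473345427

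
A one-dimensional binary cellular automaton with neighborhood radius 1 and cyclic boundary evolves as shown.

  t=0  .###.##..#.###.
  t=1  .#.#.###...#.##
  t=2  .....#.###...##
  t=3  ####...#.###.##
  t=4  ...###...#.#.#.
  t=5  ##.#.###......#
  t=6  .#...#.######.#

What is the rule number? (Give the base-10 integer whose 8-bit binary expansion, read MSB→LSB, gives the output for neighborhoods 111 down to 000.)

89

  ### -> .   bit 7 = 0  t=0,i=2
  ##. -> #   bit 6 = 1  t=0,i=3
  #.# -> .   bit 5 = 0  t=0,i=4
  #.. -> #   bit 4 = 1  t=0,i=7
  .## -> #   bit 3 = 1  t=0,i=1
  .#. -> .   bit 2 = 0  t=0,i=9
  ..# -> .   bit 1 = 0  t=0,i=0
  ... -> #   bit 0 = 1  t=1,i=9
  bits 01011001 = 89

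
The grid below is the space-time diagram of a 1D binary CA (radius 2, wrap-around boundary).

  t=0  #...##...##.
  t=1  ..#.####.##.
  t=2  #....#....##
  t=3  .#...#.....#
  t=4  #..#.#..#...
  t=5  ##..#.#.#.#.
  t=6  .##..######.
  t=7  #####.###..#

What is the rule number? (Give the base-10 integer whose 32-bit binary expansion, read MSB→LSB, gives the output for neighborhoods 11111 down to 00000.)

2200630865

  [31] ##### => #  t=6,i=7
  [30] ####. => .  t=1,i=6
  [29] ###.# => .  t=1,i=7
  [28] ###.. => .  t=2,i=0
  [27] ##.## => .  t=1,i=8
  [26] ##.#. => .  t=0,i=11
  [25] ##..# => #  t=5,i=2
  [24] ##... => #  t=0,i=6
  [23] #.### => .  t=1,i=4
  [22] #.##. => .  t=1,i=9
  [21] #.#.# => #  t=5,i=6
  [20] #.#.. => .  t=0,i=0
  [19] #..## => #  t=6,i=0
  [18] #..#. => .  t=4,i=2
  [17] #...# => #  t=0,i=2
  [16] #.... => .  t=2,i=2
  [15] .#### => #  t=1,i=5
  [14] .###. => #  t=2,i=11
  [13] .##.# => #  t=0,i=10
  [12] .##.. => #  t=0,i=5
  [11] .#.## => .  t=1,i=3
  [10] .#.#. => #  t=3,i=0
  [9] .#..# => #  t=4,i=1
  [8] .#... => .  t=0,i=1
  [7] ..### => .  t=2,i=10
  [6] ..##. => #  t=0,i=4
  [5] ..#.# => .  t=1,i=2
  [4] ..#.. => #  t=2,i=5
  [3] ...## => .  t=0,i=3
  [2] ...#. => .  t=1,i=1
  [1] ....# => .  t=2,i=3
  [0] ..... => #  t=3,i=8
  bits 10000011001010101111011001010001 = 2200630865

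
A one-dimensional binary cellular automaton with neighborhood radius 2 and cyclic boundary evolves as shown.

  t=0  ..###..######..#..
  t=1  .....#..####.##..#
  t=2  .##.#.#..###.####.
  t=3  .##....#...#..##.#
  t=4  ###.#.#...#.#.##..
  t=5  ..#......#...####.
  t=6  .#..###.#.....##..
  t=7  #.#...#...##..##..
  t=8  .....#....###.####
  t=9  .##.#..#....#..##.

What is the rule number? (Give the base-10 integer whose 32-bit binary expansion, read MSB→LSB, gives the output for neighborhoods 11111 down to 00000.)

  nb #####: next=#  (t=0,i=9, bit31=1)
  nb ####.: next=#  (t=0,i=11, bit30=1)
  nb ###.#: next=#  (t=1,i=11, bit29=1)
  nb ###..: next=.  (t=0,i=4, bit28=0)
  nb ##.##: next=.  (t=1,i=12, bit27=0)
  nb ##.#.: next=.  (t=2,i=3, bit26=0)
  nb ##..#: next=#  (t=0,i=5, bit25=1)
  nb ##...: next=.  (t=3,i=3, bit24=0)
  nb #.###: next=.  (t=2,i=13, bit23=0)
  nb #.##.: next=#  (t=1,i=13, bit22=1)
  nb #.#.#: next=.  (t=2,i=4, bit21=0)
  nb #.#..: next=.  (t=2,i=6, bit20=0)
  nb #..##: next=.  (t=0,i=6, bit19=0)
  nb #..#.: next=#  (t=0,i=14, bit18=1)
  nb #...#: next=.  (t=3,i=9, bit17=0)
  nb #....: next=#  (t=0,i=17, bit16=1)
  nb .####: next=#  (t=0,i=8, bit15=1)
  nb .###.: next=.  (t=0,i=3, bit14=0)
  nb .##.#: next=#  (t=2,i=2, bit13=1)
  nb .##..: next=#  (t=1,i=14, bit12=1)
  nb .#.##: next=#  (t=3,i=0, bit11=1)
  nb .#.#.: next=.  (t=2,i=5, bit10=0)
  nb .#..#: next=#  (t=1,i=6, bit9=1)
  nb .#...: next=.  (t=0,i=16, bit8=0)
  nb ..###: next=.  (t=0,i=2, bit7=0)
  nb ..##.: next=#  (t=2,i=1, bit6=1)
  nb ..#.#: next=.  (t=4,i=10, bit5=0)
  nb ..#..: next=.  (t=0,i=15, bit4=0)
  nb ...##: next=.  (t=0,i=1, bit3=0)
  nb ...#.: next=#  (t=1,i=4, bit2=1)
  nb ....#: next=.  (t=0,i=0, bit1=0)
  nb .....: next=#  (t=1,i=2, bit0=1)
  bits 11100010010001011011101001000101 = 3796220485

3796220485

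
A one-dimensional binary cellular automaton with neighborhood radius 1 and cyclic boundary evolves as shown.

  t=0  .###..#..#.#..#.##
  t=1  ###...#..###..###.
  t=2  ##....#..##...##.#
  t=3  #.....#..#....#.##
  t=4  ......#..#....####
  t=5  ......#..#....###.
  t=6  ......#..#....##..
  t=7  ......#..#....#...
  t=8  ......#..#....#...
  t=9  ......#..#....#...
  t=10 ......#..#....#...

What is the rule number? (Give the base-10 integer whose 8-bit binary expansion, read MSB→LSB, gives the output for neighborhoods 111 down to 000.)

172

  ###|#  b7=1 t=0,i=2
  ##.|.  b6=0 t=0,i=3
  #.#|#  b5=1 t=0,i=0
  #..|.  b4=0 t=0,i=4
  .##|#  b3=1 t=0,i=1
  .#.|#  b2=1 t=0,i=6
  ..#|.  b1=0 t=0,i=5
  ...|.  b0=0 t=1,i=4
  bits 10101100 = 172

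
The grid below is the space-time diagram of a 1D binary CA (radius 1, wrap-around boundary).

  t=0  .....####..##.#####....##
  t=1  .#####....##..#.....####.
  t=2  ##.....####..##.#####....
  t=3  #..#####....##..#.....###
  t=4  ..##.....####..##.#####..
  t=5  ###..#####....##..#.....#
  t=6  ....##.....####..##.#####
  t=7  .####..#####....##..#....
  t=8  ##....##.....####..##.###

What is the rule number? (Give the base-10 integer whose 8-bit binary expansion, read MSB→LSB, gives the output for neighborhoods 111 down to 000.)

  nb ###: next=.  (t=0,i=6, bit7=0)
  nb ##.: next=.  (t=0,i=8, bit6=0)
  nb #.#: next=.  (t=0,i=13, bit5=0)
  nb #..: next=.  (t=0,i=0, bit4=0)
  nb .##: next=#  (t=0,i=5, bit3=1)
  nb .#.: next=#  (t=1,i=14, bit2=1)
  nb ..#: next=#  (t=0,i=4, bit1=1)
  nb ...: next=#  (t=0,i=1, bit0=1)
  bits 00001111 = 15

15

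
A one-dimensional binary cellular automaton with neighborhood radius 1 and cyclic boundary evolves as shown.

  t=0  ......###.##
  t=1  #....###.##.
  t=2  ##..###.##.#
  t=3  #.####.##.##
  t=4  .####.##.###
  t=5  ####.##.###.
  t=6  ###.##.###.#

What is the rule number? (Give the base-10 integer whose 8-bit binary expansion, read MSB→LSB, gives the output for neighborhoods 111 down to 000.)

  ###|#  b7=1 t=0,i=7
  ##.|.  b6=0 t=0,i=8
  #.#|#  b5=1 t=0,i=9
  #..|#  b4=1 t=0,i=0
  .##|#  b3=1 t=0,i=6
  .#.|#  b2=1 t=1,i=0
  ..#|#  b1=1 t=0,i=5
  ...|.  b0=0 t=0,i=1
  bits 10111110 = 190

190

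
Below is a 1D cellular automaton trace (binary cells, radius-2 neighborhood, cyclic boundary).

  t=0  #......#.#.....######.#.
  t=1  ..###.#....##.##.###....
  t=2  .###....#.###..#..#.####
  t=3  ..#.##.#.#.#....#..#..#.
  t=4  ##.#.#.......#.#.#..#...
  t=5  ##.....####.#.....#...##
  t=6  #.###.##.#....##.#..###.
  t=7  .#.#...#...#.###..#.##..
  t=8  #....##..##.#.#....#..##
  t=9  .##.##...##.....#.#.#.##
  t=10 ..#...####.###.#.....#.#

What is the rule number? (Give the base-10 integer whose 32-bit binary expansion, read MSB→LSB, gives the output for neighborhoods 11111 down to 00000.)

3238226637

  [31] ##### => #  t=0,i=17
  [30] ####. => #  t=0,i=19
  [29] ###.# => .  t=0,i=20
  [28] ###.. => .  t=1,i=19
  [27] ##.## => .  t=1,i=13
  [26] ##.#. => .  t=0,i=21
  [25] ##..# => .  t=2,i=13
  [24] ##... => #  t=1,i=20
  [23] #.### => .  t=1,i=17
  [22] #.##. => .  t=1,i=14
  [21] #.#.# => .  t=0,i=22
  [20] #.#.. => .  t=0,i=0
  [19] #..## => .  t=6,i=19
  [18] #..#. => .  t=2,i=14
  [17] #...# => #  t=3,i=0
  [16] #.... => #  t=0,i=2
  [15] .#### => .  t=0,i=16
  [14] .###. => #  t=1,i=3
  [13] .##.# => #  t=1,i=12
  [12] .##.. => .  t=7,i=21
  [11] .#.## => #  t=2,i=9
  [10] .#.#. => .  t=0,i=8
  [9] .#..# => #  t=2,i=16
  [8] .#... => .  t=0,i=1
  [7] ..### => #  t=0,i=15
  [6] ..##. => #  t=1,i=11
  [5] ..#.# => .  t=0,i=7
  [4] ..#.. => .  t=2,i=15
  [3] ...## => #  t=0,i=14
  [2] ...#. => #  t=0,i=6
  [1] ....# => .  t=0,i=5
  [0] ..... => #  t=0,i=3
  bits 11000001000000110110101011001101 = 3238226637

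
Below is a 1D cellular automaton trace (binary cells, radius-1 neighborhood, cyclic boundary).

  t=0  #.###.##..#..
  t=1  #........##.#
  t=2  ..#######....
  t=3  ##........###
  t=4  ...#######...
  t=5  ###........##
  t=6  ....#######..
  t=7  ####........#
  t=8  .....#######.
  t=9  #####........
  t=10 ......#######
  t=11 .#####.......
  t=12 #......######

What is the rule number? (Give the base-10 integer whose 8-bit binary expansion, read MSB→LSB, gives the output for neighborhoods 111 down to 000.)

7

  nb ###: next=.  (t=0,i=3, bit7=0)
  nb ##.: next=.  (t=0,i=4, bit6=0)
  nb #.#: next=.  (t=0,i=1, bit5=0)
  nb #..: next=.  (t=0,i=8, bit4=0)
  nb .##: next=.  (t=0,i=2, bit3=0)
  nb .#.: next=#  (t=0,i=0, bit2=1)
  nb ..#: next=#  (t=0,i=9, bit1=1)
  nb ...: next=#  (t=1,i=2, bit0=1)
  bits 00000111 = 7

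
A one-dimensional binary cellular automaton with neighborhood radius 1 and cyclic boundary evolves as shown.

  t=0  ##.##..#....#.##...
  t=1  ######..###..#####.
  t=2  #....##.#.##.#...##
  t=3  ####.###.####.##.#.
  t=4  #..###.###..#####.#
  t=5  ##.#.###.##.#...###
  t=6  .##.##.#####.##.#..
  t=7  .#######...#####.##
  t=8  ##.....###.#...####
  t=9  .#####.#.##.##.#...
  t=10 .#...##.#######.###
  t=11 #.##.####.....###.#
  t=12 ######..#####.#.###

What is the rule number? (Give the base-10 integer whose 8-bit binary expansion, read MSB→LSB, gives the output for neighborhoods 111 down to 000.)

121

  nb ###: next=.  (t=1,i=1, bit7=0)
  nb ##.: next=#  (t=0,i=1, bit6=1)
  nb #.#: next=#  (t=0,i=2, bit5=1)
  nb #..: next=#  (t=0,i=5, bit4=1)
  nb .##: next=#  (t=0,i=0, bit3=1)
  nb .#.: next=.  (t=0,i=7, bit2=0)
  nb ..#: next=.  (t=0,i=6, bit1=0)
  nb ...: next=#  (t=0,i=9, bit0=1)
  bits 01111001 = 121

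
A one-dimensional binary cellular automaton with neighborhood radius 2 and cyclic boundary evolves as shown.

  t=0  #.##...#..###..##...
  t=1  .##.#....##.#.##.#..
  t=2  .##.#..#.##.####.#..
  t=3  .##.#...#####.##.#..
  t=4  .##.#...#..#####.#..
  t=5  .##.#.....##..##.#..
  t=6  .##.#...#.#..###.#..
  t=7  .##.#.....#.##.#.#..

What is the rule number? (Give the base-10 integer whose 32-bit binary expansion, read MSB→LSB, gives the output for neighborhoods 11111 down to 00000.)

  #####|.  b31=0 t=3,i=10
  ####.|#  b30=1 t=2,i=14
  ###.#|#  b29=1 t=2,i=15
  ###..|#  b28=1 t=0,i=12
  ##.##|#  b27=1 t=2,i=11
  ##.#.|.  b26=0 t=1,i=3
  ##..#|.  b25=0 t=0,i=13
  ##...|#  b24=1 t=0,i=4
  #.###|#  b23=1 t=2,i=12
  #.##.|#  b22=1 t=0,i=2
  #.#.#|#  b21=1 t=1,i=12
  #.#..|#  b20=1 t=1,i=4
  #..##|#  b19=1 t=0,i=9
  #..#.|.  b18=0 t=2,i=6
  #...#|.  b17=0 t=0,i=5
  #....|.  b16=0 t=1,i=6
  .####|.  b15=0 t=2,i=13
  .###.|.  b14=0 t=0,i=11
  .##.#|#  b13=1 t=1,i=2
  .##..|.  b12=0 t=0,i=3
  .#.##|#  b11=1 t=0,i=1
  .#.#.|.  b10=0 t=6,i=9
  .#..#|.  b9=0 t=0,i=8
  .#...|.  b8=0 t=1,i=5
  ..###|#  b7=1 t=0,i=10
  ..##.|#  b6=1 t=0,i=15
  ..#.#|.  b5=0 t=0,i=0
  ..#..|.  b4=0 t=0,i=7
  ...##|.  b3=0 t=1,i=0
  ...#.|.  b2=0 t=0,i=6
  ....#|#  b1=1 t=1,i=7
  .....|.  b0=0 t=5,i=7
  bits 01111001111110000010100011000010 = 2046306498

2046306498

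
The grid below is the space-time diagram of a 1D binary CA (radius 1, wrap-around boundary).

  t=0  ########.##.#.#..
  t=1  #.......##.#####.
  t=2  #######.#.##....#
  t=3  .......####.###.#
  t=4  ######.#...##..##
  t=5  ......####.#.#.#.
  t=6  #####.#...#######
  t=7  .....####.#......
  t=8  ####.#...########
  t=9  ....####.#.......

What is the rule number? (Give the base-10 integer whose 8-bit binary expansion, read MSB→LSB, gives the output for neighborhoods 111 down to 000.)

61

  nb ###: next=.  (t=0,i=1, bit7=0)
  nb ##.: next=.  (t=0,i=7, bit6=0)
  nb #.#: next=#  (t=0,i=8, bit5=1)
  nb #..: next=#  (t=0,i=15, bit4=1)
  nb .##: next=#  (t=0,i=0, bit3=1)
  nb .#.: next=#  (t=0,i=12, bit2=1)
  nb ..#: next=.  (t=0,i=16, bit1=0)
  nb ...: next=#  (t=1,i=2, bit0=1)
  bits 00111101 = 61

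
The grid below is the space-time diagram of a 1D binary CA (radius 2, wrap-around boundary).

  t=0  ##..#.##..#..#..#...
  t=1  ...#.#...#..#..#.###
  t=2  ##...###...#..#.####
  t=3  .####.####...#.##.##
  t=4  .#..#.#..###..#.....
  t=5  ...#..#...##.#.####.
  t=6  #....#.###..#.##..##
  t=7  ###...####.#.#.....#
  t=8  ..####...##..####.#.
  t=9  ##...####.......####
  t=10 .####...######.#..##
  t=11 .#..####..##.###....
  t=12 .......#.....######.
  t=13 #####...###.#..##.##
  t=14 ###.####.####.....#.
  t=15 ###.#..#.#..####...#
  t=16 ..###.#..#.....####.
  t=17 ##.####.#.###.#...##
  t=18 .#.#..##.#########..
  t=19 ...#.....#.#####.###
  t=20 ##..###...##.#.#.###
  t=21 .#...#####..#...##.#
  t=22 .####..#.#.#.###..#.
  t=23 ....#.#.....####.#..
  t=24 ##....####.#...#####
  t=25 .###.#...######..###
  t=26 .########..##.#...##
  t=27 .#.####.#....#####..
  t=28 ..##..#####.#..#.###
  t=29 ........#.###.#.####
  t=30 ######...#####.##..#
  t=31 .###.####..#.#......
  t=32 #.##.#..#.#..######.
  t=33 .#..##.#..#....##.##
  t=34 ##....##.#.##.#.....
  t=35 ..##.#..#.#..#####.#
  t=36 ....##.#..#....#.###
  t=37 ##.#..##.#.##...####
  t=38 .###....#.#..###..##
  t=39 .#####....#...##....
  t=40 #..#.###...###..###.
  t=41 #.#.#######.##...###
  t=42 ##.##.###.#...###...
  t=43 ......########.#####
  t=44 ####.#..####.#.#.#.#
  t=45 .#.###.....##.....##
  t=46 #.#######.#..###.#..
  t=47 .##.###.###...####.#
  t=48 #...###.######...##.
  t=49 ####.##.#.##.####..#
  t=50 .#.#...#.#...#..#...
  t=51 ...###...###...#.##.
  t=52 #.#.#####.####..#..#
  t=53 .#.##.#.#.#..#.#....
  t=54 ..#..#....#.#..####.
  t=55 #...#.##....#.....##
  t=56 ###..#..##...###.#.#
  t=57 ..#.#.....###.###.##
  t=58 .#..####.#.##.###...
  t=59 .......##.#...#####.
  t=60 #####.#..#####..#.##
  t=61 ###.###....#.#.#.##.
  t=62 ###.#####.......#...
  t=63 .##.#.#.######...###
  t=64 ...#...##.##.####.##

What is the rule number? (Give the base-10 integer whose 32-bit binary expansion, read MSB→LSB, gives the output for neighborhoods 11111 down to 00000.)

3046590729

  #####|#  b31=1 t=2,i=18
  ####.|.  b30=0 t=2,i=0
  ###.#|#  b29=1 t=3,i=4
  ###..|#  b28=1 t=1,i=19
  ##.##|.  b27=0 t=3,i=0
  ##.#.|#  b26=1 t=5,i=12
  ##..#|.  b25=0 t=0,i=2
  ##...|#  b24=1 t=1,i=0
  #.###|#  b23=1 t=1,i=17
  #.##.|.  b22=0 t=0,i=6
  #.#.#|.  b21=0 t=5,i=13
  #.#..|#  b20=1 t=1,i=5
  #..##|.  b19=0 t=4,i=8
  #..#.|#  b18=1 t=0,i=3
  #...#|#  b17=1 t=0,i=18
  #....|#  b16=1 t=4,i=16
  .####|.  b15=0 t=2,i=17
  .###.|#  b14=1 t=1,i=18
  .##.#|.  b13=0 t=3,i=16
  .##..|.  b12=0 t=0,i=1
  .#.##|#  b11=1 t=0,i=5
  .#.#.|.  b10=0 t=1,i=4
  .#..#|.  b9=0 t=0,i=11
  .#...|#  b8=1 t=0,i=17
  ..###|.  b7=0 t=2,i=5
  ..##.|.  b6=0 t=0,i=0
  ..#.#|.  b5=0 t=0,i=4
  ..#..|.  b4=0 t=0,i=10
  ...##|#  b3=1 t=0,i=19
  ...#.|.  b2=0 t=1,i=2
  ....#|.  b1=0 t=4,i=19
  .....|#  b0=1 t=4,i=17
  bits 10110101100101110100100100001001 = 3046590729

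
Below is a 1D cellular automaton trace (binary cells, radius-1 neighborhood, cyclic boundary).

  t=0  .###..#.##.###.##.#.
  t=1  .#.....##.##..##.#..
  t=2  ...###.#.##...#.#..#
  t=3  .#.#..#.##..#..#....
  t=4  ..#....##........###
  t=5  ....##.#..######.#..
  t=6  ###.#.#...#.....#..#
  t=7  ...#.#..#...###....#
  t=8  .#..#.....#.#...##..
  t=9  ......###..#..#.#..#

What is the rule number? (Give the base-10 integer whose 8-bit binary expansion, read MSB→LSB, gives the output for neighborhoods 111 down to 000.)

41

  ###|.  b7=0 t=0,i=2
  ##.|.  b6=0 t=0,i=3
  #.#|#  b5=1 t=0,i=7
  #..|.  b4=0 t=0,i=4
  .##|#  b3=1 t=0,i=1
  .#.|.  b2=0 t=0,i=6
  ..#|.  b1=0 t=0,i=0
  ...|#  b0=1 t=1,i=3
  bits 00101001 = 41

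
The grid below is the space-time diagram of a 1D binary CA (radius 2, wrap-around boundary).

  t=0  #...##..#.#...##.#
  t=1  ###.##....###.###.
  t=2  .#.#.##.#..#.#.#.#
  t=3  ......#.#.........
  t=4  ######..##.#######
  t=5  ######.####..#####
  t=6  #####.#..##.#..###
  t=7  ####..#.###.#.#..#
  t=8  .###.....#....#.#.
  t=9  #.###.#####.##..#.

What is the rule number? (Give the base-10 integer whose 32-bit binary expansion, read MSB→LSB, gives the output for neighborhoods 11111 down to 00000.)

  nb #####: next=#  (t=4,i=0, bit31=1)
  nb ####.: next=#  (t=4,i=4, bit30=1)
  nb ###.#: next=.  (t=1,i=2, bit29=0)
  nb ###..: next=#  (t=4,i=5, bit28=1)
  nb ##.##: next=#  (t=0,i=16, bit27=1)
  nb ##.#.: next=.  (t=2,i=7, bit26=0)
  nb ##..#: next=.  (t=0,i=6, bit25=0)
  nb ##...: next=#  (t=0,i=1, bit24=1)
  nb #.###: next=.  (t=1,i=0, bit23=0)
  nb #.##.: next=.  (t=0,i=17, bit22=0)
  nb #.#.#: next=.  (t=2,i=1, bit21=0)
  nb #.#..: next=#  (t=0,i=10, bit20=1)
  nb #..##: next=#  (t=4,i=7, bit19=1)
  nb #..#.: next=.  (t=0,i=7, bit18=0)
  nb #...#: next=#  (t=0,i=2, bit17=1)
  nb #....: next=.  (t=1,i=7, bit16=0)
  nb .####: next=.  (t=4,i=12, bit15=0)
  nb .###.: next=#  (t=1,i=1, bit14=1)
  nb .##.#: next=#  (t=0,i=15, bit13=1)
  nb .##..: next=#  (t=0,i=0, bit12=1)
  nb .#.##: next=.  (t=2,i=4, bit11=0)
  nb .#.#.: next=.  (t=0,i=9, bit10=0)
  nb .#..#: next=.  (t=2,i=9, bit9=0)
  nb .#...: next=#  (t=0,i=11, bit8=1)
  nb ..###: next=.  (t=1,i=10, bit7=0)
  nb ..##.: next=#  (t=0,i=4, bit6=1)
  nb ..#.#: next=.  (t=0,i=8, bit5=0)
  nb ..#..: next=#  (t=8,i=9, bit4=1)
  nb ...##: next=.  (t=0,i=3, bit3=0)
  nb ...#.: next=#  (t=3,i=5, bit2=1)
  nb ....#: next=#  (t=1,i=8, bit1=1)
  nb .....: next=#  (t=3,i=0, bit0=1)
  bits 11011001000110100111000101010111 = 3642388823

3642388823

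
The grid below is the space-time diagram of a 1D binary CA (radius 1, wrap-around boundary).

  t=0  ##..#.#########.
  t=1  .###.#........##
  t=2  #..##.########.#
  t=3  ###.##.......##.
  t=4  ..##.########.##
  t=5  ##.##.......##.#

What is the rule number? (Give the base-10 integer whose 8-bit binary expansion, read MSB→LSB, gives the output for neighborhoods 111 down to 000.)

  nb ###: next=.  (t=0,i=7, bit7=0)
  nb ##.: next=#  (t=0,i=1, bit6=1)
  nb #.#: next=#  (t=0,i=5, bit5=1)
  nb #..: next=#  (t=0,i=2, bit4=1)
  nb .##: next=.  (t=0,i=0, bit3=0)
  nb .#.: next=.  (t=0,i=4, bit2=0)
  nb ..#: next=#  (t=0,i=3, bit1=1)
  nb ...: next=#  (t=1,i=7, bit0=1)
  bits 01110011 = 115

115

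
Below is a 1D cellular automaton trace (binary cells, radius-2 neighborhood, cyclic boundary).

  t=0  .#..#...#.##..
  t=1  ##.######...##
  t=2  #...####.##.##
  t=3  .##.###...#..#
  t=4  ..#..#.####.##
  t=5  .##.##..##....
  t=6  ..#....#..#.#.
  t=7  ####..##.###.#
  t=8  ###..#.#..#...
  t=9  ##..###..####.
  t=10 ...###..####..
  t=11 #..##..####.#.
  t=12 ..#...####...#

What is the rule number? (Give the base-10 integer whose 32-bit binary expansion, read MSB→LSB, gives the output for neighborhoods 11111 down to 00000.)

  nb #####: next=#  (t=1,i=5, bit31=1)
  nb ####.: next=#  (t=1,i=0, bit30=1)
  nb ###.#: next=.  (t=1,i=1, bit29=0)
  nb ###..: next=.  (t=1,i=8, bit28=0)
  nb ##.##: next=.  (t=1,i=2, bit27=0)
  nb ##.#.: next=.  (t=11,i=11, bit26=0)
  nb ##..#: next=.  (t=4,i=0, bit25=0)
  nb ##...: next=#  (t=0,i=12, bit24=1)
  nb #.###: next=.  (t=1,i=3, bit23=0)
  nb #.##.: next=.  (t=0,i=10, bit22=0)
  nb #.#.#: next=.  (t=11,i=12, bit21=0)
  nb #.#..: next=.  (t=6,i=12, bit20=0)
  nb #..##: next=#  (t=5,i=7, bit19=1)
  nb #..#.: next=#  (t=0,i=3, bit18=1)
  nb #...#: next=#  (t=0,i=6, bit17=1)
  nb #....: next=.  (t=5,i=11, bit16=0)
  nb .####: next=#  (t=1,i=4, bit15=1)
  nb .###.: next=#  (t=2,i=13, bit14=1)
  nb .##.#: next=#  (t=2,i=10, bit13=1)
  nb .##..: next=.  (t=0,i=11, bit12=0)
  nb .#.##: next=.  (t=0,i=9, bit11=0)
  nb .#.#.: next=#  (t=6,i=11, bit10=1)
  nb .#..#: next=.  (t=0,i=2, bit9=0)
  nb .#...: next=#  (t=0,i=5, bit8=1)
  nb ..###: next=#  (t=1,i=12, bit7=1)
  nb ..##.: next=.  (t=5,i=1, bit6=0)
  nb ..#.#: next=#  (t=0,i=8, bit5=1)
  nb ..#..: next=#  (t=0,i=1, bit4=1)
  nb ...##: next=.  (t=1,i=11, bit3=0)
  nb ...#.: next=#  (t=0,i=0, bit2=1)
  nb ....#: next=.  (t=5,i=13, bit1=0)
  nb .....: next=#  (t=5,i=12, bit0=1)
  bits 11000001000011101110010110110101 = 3238978997

3238978997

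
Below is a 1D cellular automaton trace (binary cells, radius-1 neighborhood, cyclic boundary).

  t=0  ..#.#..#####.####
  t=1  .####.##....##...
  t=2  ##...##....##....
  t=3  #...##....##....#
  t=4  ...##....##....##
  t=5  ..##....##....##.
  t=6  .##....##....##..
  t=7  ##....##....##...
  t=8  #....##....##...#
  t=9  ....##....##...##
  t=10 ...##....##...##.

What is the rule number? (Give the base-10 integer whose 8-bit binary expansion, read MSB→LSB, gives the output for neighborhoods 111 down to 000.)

46

  ### -> .   bit 7 = 0  t=0,i=8
  ##. -> .   bit 6 = 0  t=0,i=11
  #.# -> #   bit 5 = 1  t=0,i=3
  #.. -> .   bit 4 = 0  t=0,i=0
  .## -> #   bit 3 = 1  t=0,i=7
  .#. -> #   bit 2 = 1  t=0,i=2
  ..# -> #   bit 1 = 1  t=0,i=1
  ... -> .   bit 0 = 0  t=1,i=9
  bits 00101110 = 46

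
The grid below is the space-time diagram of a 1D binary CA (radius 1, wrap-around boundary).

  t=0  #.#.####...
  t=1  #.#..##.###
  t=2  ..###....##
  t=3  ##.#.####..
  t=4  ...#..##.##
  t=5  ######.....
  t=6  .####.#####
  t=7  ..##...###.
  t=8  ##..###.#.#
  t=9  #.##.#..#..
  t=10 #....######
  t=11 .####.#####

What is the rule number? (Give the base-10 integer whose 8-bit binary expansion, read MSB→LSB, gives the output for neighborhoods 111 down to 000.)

151

  [7] ### => #  t=0,i=5
  [6] ##. => .  t=0,i=7
  [5] #.# => .  t=0,i=1
  [4] #.. => #  t=0,i=8
  [3] .## => .  t=0,i=4
  [2] .#. => #  t=0,i=0
  [1] ..# => #  t=0,i=10
  [0] ... => #  t=0,i=9
  bits 10010111 = 151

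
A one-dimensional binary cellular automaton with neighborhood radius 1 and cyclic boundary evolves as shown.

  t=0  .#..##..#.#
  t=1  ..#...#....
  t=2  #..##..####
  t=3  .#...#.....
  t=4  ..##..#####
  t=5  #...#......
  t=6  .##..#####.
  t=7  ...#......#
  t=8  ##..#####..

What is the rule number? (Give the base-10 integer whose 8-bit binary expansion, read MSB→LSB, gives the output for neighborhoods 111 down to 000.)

17

  ### -> .   bit 7 = 0  t=2,i=8
  ##. -> .   bit 6 = 0  t=0,i=5
  #.# -> .   bit 5 = 0  t=0,i=0
  #.. -> #   bit 4 = 1  t=0,i=2
  .## -> .   bit 3 = 0  t=0,i=4
  .#. -> .   bit 2 = 0  t=0,i=1
  ..# -> .   bit 1 = 0  t=0,i=3
  ... -> #   bit 0 = 1  t=1,i=0
  bits 00010001 = 17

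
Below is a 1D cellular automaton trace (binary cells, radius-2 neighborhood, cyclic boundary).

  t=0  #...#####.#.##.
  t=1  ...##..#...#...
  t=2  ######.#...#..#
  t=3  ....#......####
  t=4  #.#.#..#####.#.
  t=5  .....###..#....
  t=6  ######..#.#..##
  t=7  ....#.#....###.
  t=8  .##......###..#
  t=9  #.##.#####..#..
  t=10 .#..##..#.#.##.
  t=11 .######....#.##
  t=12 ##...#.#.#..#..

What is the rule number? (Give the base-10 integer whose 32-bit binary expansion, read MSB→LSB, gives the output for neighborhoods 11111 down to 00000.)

  nb #####: next=.  (t=0,i=6, bit31=0)
  nb ####.: next=#  (t=0,i=7, bit30=1)
  nb ###.#: next=.  (t=0,i=8, bit29=0)
  nb ###..: next=.  (t=3,i=14, bit28=0)
  nb ##.##: next=#  (t=9,i=4, bit27=1)
  nb ##.#.: next=.  (t=0,i=9, bit26=0)
  nb ##..#: next=#  (t=1,i=5, bit25=1)
  nb ##...: next=#  (t=3,i=0, bit24=1)
  nb #.###: next=#  (t=9,i=5, bit23=1)
  nb #.##.: next=.  (t=0,i=12, bit22=0)
  nb #.#.#: next=.  (t=0,i=10, bit21=0)
  nb #.#..: next=.  (t=0,i=0, bit20=0)
  nb #..##: next=#  (t=2,i=13, bit19=1)
  nb #..#.: next=.  (t=1,i=6, bit18=0)
  nb #...#: next=.  (t=0,i=2, bit17=0)
  nb #....: next=.  (t=1,i=13, bit16=0)
  nb .####: next=.  (t=0,i=5, bit15=0)
  nb .###.: next=.  (t=5,i=6, bit14=0)
  nb .##.#: next=.  (t=0,i=13, bit13=0)
  nb .##..: next=#  (t=1,i=4, bit12=1)
  nb .#.##: next=#  (t=0,i=11, bit11=1)
  nb .#.#.: next=.  (t=4,i=1, bit10=0)
  nb .#..#: next=#  (t=2,i=12, bit9=1)
  nb .#...: next=.  (t=0,i=1, bit8=0)
  nb ..###: next=#  (t=0,i=4, bit7=1)
  nb ..##.: next=#  (t=1,i=3, bit6=1)
  nb ..#.#: next=.  (t=6,i=8, bit5=0)
  nb ..#..: next=#  (t=1,i=7, bit4=1)
  nb ...##: next=#  (t=0,i=3, bit3=1)
  nb ...#.: next=.  (t=1,i=10, bit2=0)
  nb ....#: next=#  (t=1,i=1, bit1=1)
  nb .....: next=#  (t=1,i=0, bit0=1)
  bits 01001011100010000001101011011011 = 1267210971

1267210971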